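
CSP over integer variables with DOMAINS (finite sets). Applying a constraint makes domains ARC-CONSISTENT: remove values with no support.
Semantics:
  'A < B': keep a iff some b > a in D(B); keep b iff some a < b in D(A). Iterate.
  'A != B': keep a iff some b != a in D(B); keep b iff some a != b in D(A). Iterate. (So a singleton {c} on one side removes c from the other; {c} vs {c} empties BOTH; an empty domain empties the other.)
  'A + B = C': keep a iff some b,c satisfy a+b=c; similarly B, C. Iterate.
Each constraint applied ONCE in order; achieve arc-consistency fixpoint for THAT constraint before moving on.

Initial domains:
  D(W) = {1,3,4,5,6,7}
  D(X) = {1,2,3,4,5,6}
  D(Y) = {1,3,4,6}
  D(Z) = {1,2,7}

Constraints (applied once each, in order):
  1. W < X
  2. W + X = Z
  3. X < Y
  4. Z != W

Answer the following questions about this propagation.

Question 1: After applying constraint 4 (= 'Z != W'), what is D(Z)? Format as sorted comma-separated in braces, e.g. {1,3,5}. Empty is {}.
Constraint 1 (W < X) on D(W)={1,3,4,5,6,7} D(X)={1,2,3,4,5,6}: W {1,3,4,5,6,7}->{1,3,4,5}; X {1,2,3,4,5,6}->{2,3,4,5,6}
Constraint 2 (W + X = Z) on D(W)={1,3,4,5} D(X)={2,3,4,5,6} D(Z)={1,2,7}: X {2,3,4,5,6}->{2,3,4,6}; Z {1,2,7}->{7}
Constraint 3 (X < Y) on D(X)={2,3,4,6} D(Y)={1,3,4,6}: X {2,3,4,6}->{2,3,4}; Y {1,3,4,6}->{3,4,6}
Constraint 4 (Z != W) on D(Z)={7} D(W)={1,3,4,5}: no change
So after constraint 4: D(Z) = {7}

Answer: {7}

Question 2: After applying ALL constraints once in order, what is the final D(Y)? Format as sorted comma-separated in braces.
Answer: {3,4,6}

Derivation:
Constraint 1 (W < X) on D(W)={1,3,4,5,6,7} D(X)={1,2,3,4,5,6}: W {1,3,4,5,6,7}->{1,3,4,5}; X {1,2,3,4,5,6}->{2,3,4,5,6}
Constraint 2 (W + X = Z) on D(W)={1,3,4,5} D(X)={2,3,4,5,6} D(Z)={1,2,7}: X {2,3,4,5,6}->{2,3,4,6}; Z {1,2,7}->{7}
Constraint 3 (X < Y) on D(X)={2,3,4,6} D(Y)={1,3,4,6}: X {2,3,4,6}->{2,3,4}; Y {1,3,4,6}->{3,4,6}
Constraint 4 (Z != W) on D(Z)={7} D(W)={1,3,4,5}: no change
So after all 4 constraints: D(Y) = {3,4,6}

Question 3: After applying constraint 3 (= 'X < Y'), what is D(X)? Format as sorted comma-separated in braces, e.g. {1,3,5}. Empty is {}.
Answer: {2,3,4}

Derivation:
Constraint 1 (W < X) on D(W)={1,3,4,5,6,7} D(X)={1,2,3,4,5,6}: W {1,3,4,5,6,7}->{1,3,4,5}; X {1,2,3,4,5,6}->{2,3,4,5,6}
Constraint 2 (W + X = Z) on D(W)={1,3,4,5} D(X)={2,3,4,5,6} D(Z)={1,2,7}: X {2,3,4,5,6}->{2,3,4,6}; Z {1,2,7}->{7}
Constraint 3 (X < Y) on D(X)={2,3,4,6} D(Y)={1,3,4,6}: X {2,3,4,6}->{2,3,4}; Y {1,3,4,6}->{3,4,6}
So after constraint 3: D(X) = {2,3,4}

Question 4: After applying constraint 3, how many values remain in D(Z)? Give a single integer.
Constraint 1 (W < X) on D(W)={1,3,4,5,6,7} D(X)={1,2,3,4,5,6}: W {1,3,4,5,6,7}->{1,3,4,5}; X {1,2,3,4,5,6}->{2,3,4,5,6}
Constraint 2 (W + X = Z) on D(W)={1,3,4,5} D(X)={2,3,4,5,6} D(Z)={1,2,7}: X {2,3,4,5,6}->{2,3,4,6}; Z {1,2,7}->{7}
Constraint 3 (X < Y) on D(X)={2,3,4,6} D(Y)={1,3,4,6}: X {2,3,4,6}->{2,3,4}; Y {1,3,4,6}->{3,4,6}
So after constraint 3: D(Z)={7}, size = 1

Answer: 1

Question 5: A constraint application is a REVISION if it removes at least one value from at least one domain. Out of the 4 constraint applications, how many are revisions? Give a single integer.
Constraint 1 (W < X) on D(W)={1,3,4,5,6,7} D(X)={1,2,3,4,5,6}: W {1,3,4,5,6,7}->{1,3,4,5}; X {1,2,3,4,5,6}->{2,3,4,5,6} => REVISION
Constraint 2 (W + X = Z) on D(W)={1,3,4,5} D(X)={2,3,4,5,6} D(Z)={1,2,7}: X {2,3,4,5,6}->{2,3,4,6}; Z {1,2,7}->{7} => REVISION
Constraint 3 (X < Y) on D(X)={2,3,4,6} D(Y)={1,3,4,6}: X {2,3,4,6}->{2,3,4}; Y {1,3,4,6}->{3,4,6} => REVISION
Constraint 4 (Z != W) on D(Z)={7} D(W)={1,3,4,5}: no change => not a revision
Total revisions = 3

Answer: 3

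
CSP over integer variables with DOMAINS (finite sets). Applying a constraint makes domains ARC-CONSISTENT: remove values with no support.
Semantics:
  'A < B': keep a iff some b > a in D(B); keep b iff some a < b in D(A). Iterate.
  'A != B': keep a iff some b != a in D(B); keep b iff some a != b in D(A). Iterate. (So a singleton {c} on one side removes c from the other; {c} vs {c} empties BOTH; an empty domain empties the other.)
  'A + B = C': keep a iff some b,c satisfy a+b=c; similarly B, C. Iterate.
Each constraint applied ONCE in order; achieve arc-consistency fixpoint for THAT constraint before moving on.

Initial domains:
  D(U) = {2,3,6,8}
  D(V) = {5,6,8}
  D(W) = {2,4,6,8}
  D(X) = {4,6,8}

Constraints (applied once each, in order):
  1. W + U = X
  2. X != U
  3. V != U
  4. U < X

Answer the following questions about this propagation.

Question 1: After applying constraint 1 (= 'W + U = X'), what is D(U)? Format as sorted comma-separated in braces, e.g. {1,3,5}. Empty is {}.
Answer: {2,6}

Derivation:
Constraint 1 (W + U = X) on D(W)={2,4,6,8} D(U)={2,3,6,8} D(X)={4,6,8}: W {2,4,6,8}->{2,4,6}; U {2,3,6,8}->{2,6}
So after constraint 1: D(U) = {2,6}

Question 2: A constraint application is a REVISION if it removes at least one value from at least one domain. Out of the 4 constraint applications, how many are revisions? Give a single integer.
Constraint 1 (W + U = X) on D(W)={2,4,6,8} D(U)={2,3,6,8} D(X)={4,6,8}: W {2,4,6,8}->{2,4,6}; U {2,3,6,8}->{2,6} => REVISION
Constraint 2 (X != U) on D(X)={4,6,8} D(U)={2,6}: no change => not a revision
Constraint 3 (V != U) on D(V)={5,6,8} D(U)={2,6}: no change => not a revision
Constraint 4 (U < X) on D(U)={2,6} D(X)={4,6,8}: no change => not a revision
Total revisions = 1

Answer: 1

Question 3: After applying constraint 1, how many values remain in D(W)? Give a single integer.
Constraint 1 (W + U = X) on D(W)={2,4,6,8} D(U)={2,3,6,8} D(X)={4,6,8}: W {2,4,6,8}->{2,4,6}; U {2,3,6,8}->{2,6}
So after constraint 1: D(W)={2,4,6}, size = 3

Answer: 3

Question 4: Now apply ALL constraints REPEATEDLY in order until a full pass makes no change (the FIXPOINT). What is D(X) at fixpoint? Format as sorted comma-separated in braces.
pass 0 (initial): D(X)={4,6,8}
pass 1: U {2,3,6,8}->{2,6}; W {2,4,6,8}->{2,4,6}
pass 2: no change
Fixpoint after 2 passes: D(X) = {4,6,8}

Answer: {4,6,8}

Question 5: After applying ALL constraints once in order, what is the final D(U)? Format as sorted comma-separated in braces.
Answer: {2,6}

Derivation:
Constraint 1 (W + U = X) on D(W)={2,4,6,8} D(U)={2,3,6,8} D(X)={4,6,8}: W {2,4,6,8}->{2,4,6}; U {2,3,6,8}->{2,6}
Constraint 2 (X != U) on D(X)={4,6,8} D(U)={2,6}: no change
Constraint 3 (V != U) on D(V)={5,6,8} D(U)={2,6}: no change
Constraint 4 (U < X) on D(U)={2,6} D(X)={4,6,8}: no change
So after all 4 constraints: D(U) = {2,6}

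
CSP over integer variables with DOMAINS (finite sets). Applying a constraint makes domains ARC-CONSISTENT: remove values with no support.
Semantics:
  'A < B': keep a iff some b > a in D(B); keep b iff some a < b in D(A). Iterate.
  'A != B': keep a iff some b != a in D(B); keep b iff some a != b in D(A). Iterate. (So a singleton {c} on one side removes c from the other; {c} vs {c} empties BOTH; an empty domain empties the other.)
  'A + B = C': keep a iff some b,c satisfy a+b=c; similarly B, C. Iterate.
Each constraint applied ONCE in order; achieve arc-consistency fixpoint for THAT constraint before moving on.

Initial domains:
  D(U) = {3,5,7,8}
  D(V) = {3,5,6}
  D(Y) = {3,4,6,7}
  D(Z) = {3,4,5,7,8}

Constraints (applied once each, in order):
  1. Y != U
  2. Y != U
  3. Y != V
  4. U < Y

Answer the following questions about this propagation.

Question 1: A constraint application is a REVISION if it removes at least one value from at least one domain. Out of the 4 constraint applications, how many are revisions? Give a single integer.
Answer: 1

Derivation:
Constraint 1 (Y != U) on D(Y)={3,4,6,7} D(U)={3,5,7,8}: no change => not a revision
Constraint 2 (Y != U) on D(Y)={3,4,6,7} D(U)={3,5,7,8}: no change => not a revision
Constraint 3 (Y != V) on D(Y)={3,4,6,7} D(V)={3,5,6}: no change => not a revision
Constraint 4 (U < Y) on D(U)={3,5,7,8} D(Y)={3,4,6,7}: U {3,5,7,8}->{3,5}; Y {3,4,6,7}->{4,6,7} => REVISION
Total revisions = 1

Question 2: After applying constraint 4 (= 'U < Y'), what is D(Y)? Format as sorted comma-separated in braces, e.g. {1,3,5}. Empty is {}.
Constraint 1 (Y != U) on D(Y)={3,4,6,7} D(U)={3,5,7,8}: no change
Constraint 2 (Y != U) on D(Y)={3,4,6,7} D(U)={3,5,7,8}: no change
Constraint 3 (Y != V) on D(Y)={3,4,6,7} D(V)={3,5,6}: no change
Constraint 4 (U < Y) on D(U)={3,5,7,8} D(Y)={3,4,6,7}: U {3,5,7,8}->{3,5}; Y {3,4,6,7}->{4,6,7}
So after constraint 4: D(Y) = {4,6,7}

Answer: {4,6,7}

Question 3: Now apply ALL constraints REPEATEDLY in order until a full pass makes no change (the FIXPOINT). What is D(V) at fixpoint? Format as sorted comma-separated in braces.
Answer: {3,5,6}

Derivation:
pass 0 (initial): D(V)={3,5,6}
pass 1: U {3,5,7,8}->{3,5}; Y {3,4,6,7}->{4,6,7}
pass 2: no change
Fixpoint after 2 passes: D(V) = {3,5,6}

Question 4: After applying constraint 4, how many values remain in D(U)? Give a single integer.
Constraint 1 (Y != U) on D(Y)={3,4,6,7} D(U)={3,5,7,8}: no change
Constraint 2 (Y != U) on D(Y)={3,4,6,7} D(U)={3,5,7,8}: no change
Constraint 3 (Y != V) on D(Y)={3,4,6,7} D(V)={3,5,6}: no change
Constraint 4 (U < Y) on D(U)={3,5,7,8} D(Y)={3,4,6,7}: U {3,5,7,8}->{3,5}; Y {3,4,6,7}->{4,6,7}
So after constraint 4: D(U)={3,5}, size = 2

Answer: 2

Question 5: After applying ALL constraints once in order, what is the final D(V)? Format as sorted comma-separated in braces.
Answer: {3,5,6}

Derivation:
Constraint 1 (Y != U) on D(Y)={3,4,6,7} D(U)={3,5,7,8}: no change
Constraint 2 (Y != U) on D(Y)={3,4,6,7} D(U)={3,5,7,8}: no change
Constraint 3 (Y != V) on D(Y)={3,4,6,7} D(V)={3,5,6}: no change
Constraint 4 (U < Y) on D(U)={3,5,7,8} D(Y)={3,4,6,7}: U {3,5,7,8}->{3,5}; Y {3,4,6,7}->{4,6,7}
So after all 4 constraints: D(V) = {3,5,6}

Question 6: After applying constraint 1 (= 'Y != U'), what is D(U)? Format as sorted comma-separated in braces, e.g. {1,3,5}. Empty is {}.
Answer: {3,5,7,8}

Derivation:
Constraint 1 (Y != U) on D(Y)={3,4,6,7} D(U)={3,5,7,8}: no change
So after constraint 1: D(U) = {3,5,7,8}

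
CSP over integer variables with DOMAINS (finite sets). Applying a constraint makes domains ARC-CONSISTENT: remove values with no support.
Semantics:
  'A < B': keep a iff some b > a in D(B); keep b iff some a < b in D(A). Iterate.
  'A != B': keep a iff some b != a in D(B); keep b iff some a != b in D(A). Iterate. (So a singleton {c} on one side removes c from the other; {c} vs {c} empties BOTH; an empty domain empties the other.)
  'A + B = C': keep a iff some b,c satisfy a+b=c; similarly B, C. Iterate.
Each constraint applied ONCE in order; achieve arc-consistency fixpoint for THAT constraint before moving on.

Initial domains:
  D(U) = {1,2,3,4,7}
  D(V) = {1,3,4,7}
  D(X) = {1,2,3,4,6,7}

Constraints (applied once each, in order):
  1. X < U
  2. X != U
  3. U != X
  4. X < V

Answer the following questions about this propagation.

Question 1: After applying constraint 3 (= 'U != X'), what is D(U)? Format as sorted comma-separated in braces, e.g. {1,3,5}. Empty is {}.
Constraint 1 (X < U) on D(X)={1,2,3,4,6,7} D(U)={1,2,3,4,7}: X {1,2,3,4,6,7}->{1,2,3,4,6}; U {1,2,3,4,7}->{2,3,4,7}
Constraint 2 (X != U) on D(X)={1,2,3,4,6} D(U)={2,3,4,7}: no change
Constraint 3 (U != X) on D(U)={2,3,4,7} D(X)={1,2,3,4,6}: no change
So after constraint 3: D(U) = {2,3,4,7}

Answer: {2,3,4,7}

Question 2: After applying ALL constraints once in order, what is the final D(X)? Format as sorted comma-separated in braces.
Constraint 1 (X < U) on D(X)={1,2,3,4,6,7} D(U)={1,2,3,4,7}: X {1,2,3,4,6,7}->{1,2,3,4,6}; U {1,2,3,4,7}->{2,3,4,7}
Constraint 2 (X != U) on D(X)={1,2,3,4,6} D(U)={2,3,4,7}: no change
Constraint 3 (U != X) on D(U)={2,3,4,7} D(X)={1,2,3,4,6}: no change
Constraint 4 (X < V) on D(X)={1,2,3,4,6} D(V)={1,3,4,7}: V {1,3,4,7}->{3,4,7}
So after all 4 constraints: D(X) = {1,2,3,4,6}

Answer: {1,2,3,4,6}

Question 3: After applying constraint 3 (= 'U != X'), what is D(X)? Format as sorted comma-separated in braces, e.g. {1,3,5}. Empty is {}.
Answer: {1,2,3,4,6}

Derivation:
Constraint 1 (X < U) on D(X)={1,2,3,4,6,7} D(U)={1,2,3,4,7}: X {1,2,3,4,6,7}->{1,2,3,4,6}; U {1,2,3,4,7}->{2,3,4,7}
Constraint 2 (X != U) on D(X)={1,2,3,4,6} D(U)={2,3,4,7}: no change
Constraint 3 (U != X) on D(U)={2,3,4,7} D(X)={1,2,3,4,6}: no change
So after constraint 3: D(X) = {1,2,3,4,6}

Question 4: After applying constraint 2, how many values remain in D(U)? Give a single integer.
Constraint 1 (X < U) on D(X)={1,2,3,4,6,7} D(U)={1,2,3,4,7}: X {1,2,3,4,6,7}->{1,2,3,4,6}; U {1,2,3,4,7}->{2,3,4,7}
Constraint 2 (X != U) on D(X)={1,2,3,4,6} D(U)={2,3,4,7}: no change
So after constraint 2: D(U)={2,3,4,7}, size = 4

Answer: 4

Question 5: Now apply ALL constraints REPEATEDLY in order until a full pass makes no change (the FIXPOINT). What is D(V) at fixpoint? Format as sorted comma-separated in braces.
pass 0 (initial): D(V)={1,3,4,7}
pass 1: U {1,2,3,4,7}->{2,3,4,7}; V {1,3,4,7}->{3,4,7}; X {1,2,3,4,6,7}->{1,2,3,4,6}
pass 2: no change
Fixpoint after 2 passes: D(V) = {3,4,7}

Answer: {3,4,7}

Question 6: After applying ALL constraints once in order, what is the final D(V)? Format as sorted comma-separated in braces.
Constraint 1 (X < U) on D(X)={1,2,3,4,6,7} D(U)={1,2,3,4,7}: X {1,2,3,4,6,7}->{1,2,3,4,6}; U {1,2,3,4,7}->{2,3,4,7}
Constraint 2 (X != U) on D(X)={1,2,3,4,6} D(U)={2,3,4,7}: no change
Constraint 3 (U != X) on D(U)={2,3,4,7} D(X)={1,2,3,4,6}: no change
Constraint 4 (X < V) on D(X)={1,2,3,4,6} D(V)={1,3,4,7}: V {1,3,4,7}->{3,4,7}
So after all 4 constraints: D(V) = {3,4,7}

Answer: {3,4,7}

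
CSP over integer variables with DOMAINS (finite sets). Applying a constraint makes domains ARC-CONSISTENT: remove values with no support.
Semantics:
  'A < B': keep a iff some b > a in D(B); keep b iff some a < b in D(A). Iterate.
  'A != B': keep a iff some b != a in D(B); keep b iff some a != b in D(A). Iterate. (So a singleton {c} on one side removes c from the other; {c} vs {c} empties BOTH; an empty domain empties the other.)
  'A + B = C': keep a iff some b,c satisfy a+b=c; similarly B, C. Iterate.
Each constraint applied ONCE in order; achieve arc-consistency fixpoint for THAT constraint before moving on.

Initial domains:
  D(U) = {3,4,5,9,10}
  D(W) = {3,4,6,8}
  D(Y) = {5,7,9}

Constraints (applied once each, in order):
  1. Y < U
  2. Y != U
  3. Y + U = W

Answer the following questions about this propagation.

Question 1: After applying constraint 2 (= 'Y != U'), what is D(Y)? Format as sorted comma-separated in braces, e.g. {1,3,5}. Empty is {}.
Constraint 1 (Y < U) on D(Y)={5,7,9} D(U)={3,4,5,9,10}: U {3,4,5,9,10}->{9,10}
Constraint 2 (Y != U) on D(Y)={5,7,9} D(U)={9,10}: no change
So after constraint 2: D(Y) = {5,7,9}

Answer: {5,7,9}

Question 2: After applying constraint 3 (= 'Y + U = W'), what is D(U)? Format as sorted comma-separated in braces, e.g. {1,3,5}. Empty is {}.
Constraint 1 (Y < U) on D(Y)={5,7,9} D(U)={3,4,5,9,10}: U {3,4,5,9,10}->{9,10}
Constraint 2 (Y != U) on D(Y)={5,7,9} D(U)={9,10}: no change
Constraint 3 (Y + U = W) on D(Y)={5,7,9} D(U)={9,10} D(W)={3,4,6,8}: Y {5,7,9}->{}; U {9,10}->{}; W {3,4,6,8}->{}
So after constraint 3: D(U) = {}

Answer: {}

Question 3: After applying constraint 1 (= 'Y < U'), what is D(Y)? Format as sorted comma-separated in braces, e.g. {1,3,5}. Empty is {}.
Answer: {5,7,9}

Derivation:
Constraint 1 (Y < U) on D(Y)={5,7,9} D(U)={3,4,5,9,10}: U {3,4,5,9,10}->{9,10}
So after constraint 1: D(Y) = {5,7,9}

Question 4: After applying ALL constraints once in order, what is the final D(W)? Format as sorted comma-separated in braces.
Constraint 1 (Y < U) on D(Y)={5,7,9} D(U)={3,4,5,9,10}: U {3,4,5,9,10}->{9,10}
Constraint 2 (Y != U) on D(Y)={5,7,9} D(U)={9,10}: no change
Constraint 3 (Y + U = W) on D(Y)={5,7,9} D(U)={9,10} D(W)={3,4,6,8}: Y {5,7,9}->{}; U {9,10}->{}; W {3,4,6,8}->{}
So after all 3 constraints: D(W) = {}

Answer: {}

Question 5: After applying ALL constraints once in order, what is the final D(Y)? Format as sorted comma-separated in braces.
Constraint 1 (Y < U) on D(Y)={5,7,9} D(U)={3,4,5,9,10}: U {3,4,5,9,10}->{9,10}
Constraint 2 (Y != U) on D(Y)={5,7,9} D(U)={9,10}: no change
Constraint 3 (Y + U = W) on D(Y)={5,7,9} D(U)={9,10} D(W)={3,4,6,8}: Y {5,7,9}->{}; U {9,10}->{}; W {3,4,6,8}->{}
So after all 3 constraints: D(Y) = {}

Answer: {}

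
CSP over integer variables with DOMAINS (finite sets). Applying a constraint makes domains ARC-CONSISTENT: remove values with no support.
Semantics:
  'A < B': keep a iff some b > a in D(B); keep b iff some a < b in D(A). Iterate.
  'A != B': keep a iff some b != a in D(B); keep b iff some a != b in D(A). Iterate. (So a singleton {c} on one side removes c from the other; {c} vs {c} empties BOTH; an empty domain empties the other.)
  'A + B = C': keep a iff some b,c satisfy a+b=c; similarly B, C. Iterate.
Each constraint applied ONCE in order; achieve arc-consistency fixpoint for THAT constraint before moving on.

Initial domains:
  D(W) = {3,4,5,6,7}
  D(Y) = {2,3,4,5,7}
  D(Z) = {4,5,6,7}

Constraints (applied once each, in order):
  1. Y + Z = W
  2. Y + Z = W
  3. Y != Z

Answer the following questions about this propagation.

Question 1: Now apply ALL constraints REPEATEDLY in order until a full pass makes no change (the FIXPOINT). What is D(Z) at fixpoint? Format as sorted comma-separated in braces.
Answer: {4,5}

Derivation:
pass 0 (initial): D(Z)={4,5,6,7}
pass 1: W {3,4,5,6,7}->{6,7}; Y {2,3,4,5,7}->{2,3}; Z {4,5,6,7}->{4,5}
pass 2: no change
Fixpoint after 2 passes: D(Z) = {4,5}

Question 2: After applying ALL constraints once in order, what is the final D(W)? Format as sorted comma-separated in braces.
Answer: {6,7}

Derivation:
Constraint 1 (Y + Z = W) on D(Y)={2,3,4,5,7} D(Z)={4,5,6,7} D(W)={3,4,5,6,7}: Y {2,3,4,5,7}->{2,3}; Z {4,5,6,7}->{4,5}; W {3,4,5,6,7}->{6,7}
Constraint 2 (Y + Z = W) on D(Y)={2,3} D(Z)={4,5} D(W)={6,7}: no change
Constraint 3 (Y != Z) on D(Y)={2,3} D(Z)={4,5}: no change
So after all 3 constraints: D(W) = {6,7}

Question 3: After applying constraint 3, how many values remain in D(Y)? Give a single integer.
Constraint 1 (Y + Z = W) on D(Y)={2,3,4,5,7} D(Z)={4,5,6,7} D(W)={3,4,5,6,7}: Y {2,3,4,5,7}->{2,3}; Z {4,5,6,7}->{4,5}; W {3,4,5,6,7}->{6,7}
Constraint 2 (Y + Z = W) on D(Y)={2,3} D(Z)={4,5} D(W)={6,7}: no change
Constraint 3 (Y != Z) on D(Y)={2,3} D(Z)={4,5}: no change
So after constraint 3: D(Y)={2,3}, size = 2

Answer: 2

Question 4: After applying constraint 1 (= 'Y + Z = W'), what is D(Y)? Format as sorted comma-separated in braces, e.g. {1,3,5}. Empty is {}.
Answer: {2,3}

Derivation:
Constraint 1 (Y + Z = W) on D(Y)={2,3,4,5,7} D(Z)={4,5,6,7} D(W)={3,4,5,6,7}: Y {2,3,4,5,7}->{2,3}; Z {4,5,6,7}->{4,5}; W {3,4,5,6,7}->{6,7}
So after constraint 1: D(Y) = {2,3}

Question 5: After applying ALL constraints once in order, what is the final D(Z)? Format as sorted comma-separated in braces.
Constraint 1 (Y + Z = W) on D(Y)={2,3,4,5,7} D(Z)={4,5,6,7} D(W)={3,4,5,6,7}: Y {2,3,4,5,7}->{2,3}; Z {4,5,6,7}->{4,5}; W {3,4,5,6,7}->{6,7}
Constraint 2 (Y + Z = W) on D(Y)={2,3} D(Z)={4,5} D(W)={6,7}: no change
Constraint 3 (Y != Z) on D(Y)={2,3} D(Z)={4,5}: no change
So after all 3 constraints: D(Z) = {4,5}

Answer: {4,5}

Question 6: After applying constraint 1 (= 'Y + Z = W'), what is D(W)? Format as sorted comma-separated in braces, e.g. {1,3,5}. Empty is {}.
Answer: {6,7}

Derivation:
Constraint 1 (Y + Z = W) on D(Y)={2,3,4,5,7} D(Z)={4,5,6,7} D(W)={3,4,5,6,7}: Y {2,3,4,5,7}->{2,3}; Z {4,5,6,7}->{4,5}; W {3,4,5,6,7}->{6,7}
So after constraint 1: D(W) = {6,7}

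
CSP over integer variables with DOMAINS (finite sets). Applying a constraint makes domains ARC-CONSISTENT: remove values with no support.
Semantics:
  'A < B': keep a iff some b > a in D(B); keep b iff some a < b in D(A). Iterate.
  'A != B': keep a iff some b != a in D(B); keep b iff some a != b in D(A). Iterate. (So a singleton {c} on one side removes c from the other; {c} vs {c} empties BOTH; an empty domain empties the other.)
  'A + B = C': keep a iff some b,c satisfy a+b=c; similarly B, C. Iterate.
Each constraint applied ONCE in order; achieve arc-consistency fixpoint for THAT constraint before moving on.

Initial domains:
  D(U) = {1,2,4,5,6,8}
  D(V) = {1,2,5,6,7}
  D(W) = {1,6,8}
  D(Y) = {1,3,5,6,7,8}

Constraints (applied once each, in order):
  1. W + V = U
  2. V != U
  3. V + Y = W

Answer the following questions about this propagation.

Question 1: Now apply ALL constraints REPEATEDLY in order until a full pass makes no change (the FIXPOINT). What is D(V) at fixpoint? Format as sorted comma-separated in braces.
Answer: {}

Derivation:
pass 0 (initial): D(V)={1,2,5,6,7}
pass 1: U {1,2,4,5,6,8}->{2,6,8}; V {1,2,5,6,7}->{1,5}; W {1,6,8}->{6}; Y {1,3,5,6,7,8}->{1,5}
pass 2: U {2,6,8}->{}; V {1,5}->{}; W {6}->{}; Y {1,5}->{}
pass 3: no change
Fixpoint after 3 passes: D(V) = {}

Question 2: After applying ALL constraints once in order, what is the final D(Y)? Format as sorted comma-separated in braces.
Answer: {1,5}

Derivation:
Constraint 1 (W + V = U) on D(W)={1,6,8} D(V)={1,2,5,6,7} D(U)={1,2,4,5,6,8}: W {1,6,8}->{1,6}; V {1,2,5,6,7}->{1,2,5,7}; U {1,2,4,5,6,8}->{2,6,8}
Constraint 2 (V != U) on D(V)={1,2,5,7} D(U)={2,6,8}: no change
Constraint 3 (V + Y = W) on D(V)={1,2,5,7} D(Y)={1,3,5,6,7,8} D(W)={1,6}: V {1,2,5,7}->{1,5}; Y {1,3,5,6,7,8}->{1,5}; W {1,6}->{6}
So after all 3 constraints: D(Y) = {1,5}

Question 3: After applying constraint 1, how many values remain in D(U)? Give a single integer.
Constraint 1 (W + V = U) on D(W)={1,6,8} D(V)={1,2,5,6,7} D(U)={1,2,4,5,6,8}: W {1,6,8}->{1,6}; V {1,2,5,6,7}->{1,2,5,7}; U {1,2,4,5,6,8}->{2,6,8}
So after constraint 1: D(U)={2,6,8}, size = 3

Answer: 3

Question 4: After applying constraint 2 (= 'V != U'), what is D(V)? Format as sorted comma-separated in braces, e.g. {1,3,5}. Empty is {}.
Answer: {1,2,5,7}

Derivation:
Constraint 1 (W + V = U) on D(W)={1,6,8} D(V)={1,2,5,6,7} D(U)={1,2,4,5,6,8}: W {1,6,8}->{1,6}; V {1,2,5,6,7}->{1,2,5,7}; U {1,2,4,5,6,8}->{2,6,8}
Constraint 2 (V != U) on D(V)={1,2,5,7} D(U)={2,6,8}: no change
So after constraint 2: D(V) = {1,2,5,7}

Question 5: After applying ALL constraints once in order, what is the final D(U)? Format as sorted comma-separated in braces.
Constraint 1 (W + V = U) on D(W)={1,6,8} D(V)={1,2,5,6,7} D(U)={1,2,4,5,6,8}: W {1,6,8}->{1,6}; V {1,2,5,6,7}->{1,2,5,7}; U {1,2,4,5,6,8}->{2,6,8}
Constraint 2 (V != U) on D(V)={1,2,5,7} D(U)={2,6,8}: no change
Constraint 3 (V + Y = W) on D(V)={1,2,5,7} D(Y)={1,3,5,6,7,8} D(W)={1,6}: V {1,2,5,7}->{1,5}; Y {1,3,5,6,7,8}->{1,5}; W {1,6}->{6}
So after all 3 constraints: D(U) = {2,6,8}

Answer: {2,6,8}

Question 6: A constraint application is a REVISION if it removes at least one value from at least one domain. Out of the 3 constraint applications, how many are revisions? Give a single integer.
Constraint 1 (W + V = U) on D(W)={1,6,8} D(V)={1,2,5,6,7} D(U)={1,2,4,5,6,8}: W {1,6,8}->{1,6}; V {1,2,5,6,7}->{1,2,5,7}; U {1,2,4,5,6,8}->{2,6,8} => REVISION
Constraint 2 (V != U) on D(V)={1,2,5,7} D(U)={2,6,8}: no change => not a revision
Constraint 3 (V + Y = W) on D(V)={1,2,5,7} D(Y)={1,3,5,6,7,8} D(W)={1,6}: V {1,2,5,7}->{1,5}; Y {1,3,5,6,7,8}->{1,5}; W {1,6}->{6} => REVISION
Total revisions = 2

Answer: 2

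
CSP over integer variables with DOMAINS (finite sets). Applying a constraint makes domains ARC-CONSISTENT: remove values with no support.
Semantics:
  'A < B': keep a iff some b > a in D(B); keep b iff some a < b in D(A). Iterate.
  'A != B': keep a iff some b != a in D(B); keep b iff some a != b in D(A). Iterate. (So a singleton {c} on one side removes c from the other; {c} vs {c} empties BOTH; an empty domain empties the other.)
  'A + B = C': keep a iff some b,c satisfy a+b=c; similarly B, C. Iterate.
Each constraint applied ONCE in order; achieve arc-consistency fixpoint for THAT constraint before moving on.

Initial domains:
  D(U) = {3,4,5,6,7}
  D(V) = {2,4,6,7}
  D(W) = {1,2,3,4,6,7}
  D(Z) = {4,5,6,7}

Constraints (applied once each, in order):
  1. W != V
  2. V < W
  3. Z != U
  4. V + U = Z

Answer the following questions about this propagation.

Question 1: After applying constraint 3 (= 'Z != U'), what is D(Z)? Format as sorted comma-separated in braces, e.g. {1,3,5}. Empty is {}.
Answer: {4,5,6,7}

Derivation:
Constraint 1 (W != V) on D(W)={1,2,3,4,6,7} D(V)={2,4,6,7}: no change
Constraint 2 (V < W) on D(V)={2,4,6,7} D(W)={1,2,3,4,6,7}: V {2,4,6,7}->{2,4,6}; W {1,2,3,4,6,7}->{3,4,6,7}
Constraint 3 (Z != U) on D(Z)={4,5,6,7} D(U)={3,4,5,6,7}: no change
So after constraint 3: D(Z) = {4,5,6,7}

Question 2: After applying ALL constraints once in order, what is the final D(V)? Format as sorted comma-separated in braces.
Answer: {2,4}

Derivation:
Constraint 1 (W != V) on D(W)={1,2,3,4,6,7} D(V)={2,4,6,7}: no change
Constraint 2 (V < W) on D(V)={2,4,6,7} D(W)={1,2,3,4,6,7}: V {2,4,6,7}->{2,4,6}; W {1,2,3,4,6,7}->{3,4,6,7}
Constraint 3 (Z != U) on D(Z)={4,5,6,7} D(U)={3,4,5,6,7}: no change
Constraint 4 (V + U = Z) on D(V)={2,4,6} D(U)={3,4,5,6,7} D(Z)={4,5,6,7}: V {2,4,6}->{2,4}; U {3,4,5,6,7}->{3,4,5}; Z {4,5,6,7}->{5,6,7}
So after all 4 constraints: D(V) = {2,4}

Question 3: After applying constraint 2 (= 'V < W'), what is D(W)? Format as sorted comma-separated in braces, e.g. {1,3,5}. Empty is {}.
Constraint 1 (W != V) on D(W)={1,2,3,4,6,7} D(V)={2,4,6,7}: no change
Constraint 2 (V < W) on D(V)={2,4,6,7} D(W)={1,2,3,4,6,7}: V {2,4,6,7}->{2,4,6}; W {1,2,3,4,6,7}->{3,4,6,7}
So after constraint 2: D(W) = {3,4,6,7}

Answer: {3,4,6,7}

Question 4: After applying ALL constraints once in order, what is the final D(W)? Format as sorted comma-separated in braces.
Constraint 1 (W != V) on D(W)={1,2,3,4,6,7} D(V)={2,4,6,7}: no change
Constraint 2 (V < W) on D(V)={2,4,6,7} D(W)={1,2,3,4,6,7}: V {2,4,6,7}->{2,4,6}; W {1,2,3,4,6,7}->{3,4,6,7}
Constraint 3 (Z != U) on D(Z)={4,5,6,7} D(U)={3,4,5,6,7}: no change
Constraint 4 (V + U = Z) on D(V)={2,4,6} D(U)={3,4,5,6,7} D(Z)={4,5,6,7}: V {2,4,6}->{2,4}; U {3,4,5,6,7}->{3,4,5}; Z {4,5,6,7}->{5,6,7}
So after all 4 constraints: D(W) = {3,4,6,7}

Answer: {3,4,6,7}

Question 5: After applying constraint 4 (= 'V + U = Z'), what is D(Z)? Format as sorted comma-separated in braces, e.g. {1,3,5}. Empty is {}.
Answer: {5,6,7}

Derivation:
Constraint 1 (W != V) on D(W)={1,2,3,4,6,7} D(V)={2,4,6,7}: no change
Constraint 2 (V < W) on D(V)={2,4,6,7} D(W)={1,2,3,4,6,7}: V {2,4,6,7}->{2,4,6}; W {1,2,3,4,6,7}->{3,4,6,7}
Constraint 3 (Z != U) on D(Z)={4,5,6,7} D(U)={3,4,5,6,7}: no change
Constraint 4 (V + U = Z) on D(V)={2,4,6} D(U)={3,4,5,6,7} D(Z)={4,5,6,7}: V {2,4,6}->{2,4}; U {3,4,5,6,7}->{3,4,5}; Z {4,5,6,7}->{5,6,7}
So after constraint 4: D(Z) = {5,6,7}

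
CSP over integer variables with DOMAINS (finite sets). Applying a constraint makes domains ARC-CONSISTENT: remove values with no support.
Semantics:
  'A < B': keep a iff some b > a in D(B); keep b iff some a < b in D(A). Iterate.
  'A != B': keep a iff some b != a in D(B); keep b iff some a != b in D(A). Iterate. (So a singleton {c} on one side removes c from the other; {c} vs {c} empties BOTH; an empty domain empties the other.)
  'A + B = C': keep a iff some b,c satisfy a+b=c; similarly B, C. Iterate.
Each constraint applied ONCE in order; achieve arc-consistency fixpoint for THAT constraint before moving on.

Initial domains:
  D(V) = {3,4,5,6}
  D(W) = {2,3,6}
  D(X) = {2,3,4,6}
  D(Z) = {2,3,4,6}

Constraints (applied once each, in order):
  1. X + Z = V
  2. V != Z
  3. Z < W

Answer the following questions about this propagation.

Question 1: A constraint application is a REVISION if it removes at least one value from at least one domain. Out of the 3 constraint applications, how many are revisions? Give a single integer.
Answer: 2

Derivation:
Constraint 1 (X + Z = V) on D(X)={2,3,4,6} D(Z)={2,3,4,6} D(V)={3,4,5,6}: X {2,3,4,6}->{2,3,4}; Z {2,3,4,6}->{2,3,4}; V {3,4,5,6}->{4,5,6} => REVISION
Constraint 2 (V != Z) on D(V)={4,5,6} D(Z)={2,3,4}: no change => not a revision
Constraint 3 (Z < W) on D(Z)={2,3,4} D(W)={2,3,6}: W {2,3,6}->{3,6} => REVISION
Total revisions = 2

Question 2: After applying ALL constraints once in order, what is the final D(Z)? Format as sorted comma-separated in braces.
Constraint 1 (X + Z = V) on D(X)={2,3,4,6} D(Z)={2,3,4,6} D(V)={3,4,5,6}: X {2,3,4,6}->{2,3,4}; Z {2,3,4,6}->{2,3,4}; V {3,4,5,6}->{4,5,6}
Constraint 2 (V != Z) on D(V)={4,5,6} D(Z)={2,3,4}: no change
Constraint 3 (Z < W) on D(Z)={2,3,4} D(W)={2,3,6}: W {2,3,6}->{3,6}
So after all 3 constraints: D(Z) = {2,3,4}

Answer: {2,3,4}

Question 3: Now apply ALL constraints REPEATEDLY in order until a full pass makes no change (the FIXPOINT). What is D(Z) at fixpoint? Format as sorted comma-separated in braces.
pass 0 (initial): D(Z)={2,3,4,6}
pass 1: V {3,4,5,6}->{4,5,6}; W {2,3,6}->{3,6}; X {2,3,4,6}->{2,3,4}; Z {2,3,4,6}->{2,3,4}
pass 2: no change
Fixpoint after 2 passes: D(Z) = {2,3,4}

Answer: {2,3,4}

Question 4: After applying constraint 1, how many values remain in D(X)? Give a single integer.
Answer: 3

Derivation:
Constraint 1 (X + Z = V) on D(X)={2,3,4,6} D(Z)={2,3,4,6} D(V)={3,4,5,6}: X {2,3,4,6}->{2,3,4}; Z {2,3,4,6}->{2,3,4}; V {3,4,5,6}->{4,5,6}
So after constraint 1: D(X)={2,3,4}, size = 3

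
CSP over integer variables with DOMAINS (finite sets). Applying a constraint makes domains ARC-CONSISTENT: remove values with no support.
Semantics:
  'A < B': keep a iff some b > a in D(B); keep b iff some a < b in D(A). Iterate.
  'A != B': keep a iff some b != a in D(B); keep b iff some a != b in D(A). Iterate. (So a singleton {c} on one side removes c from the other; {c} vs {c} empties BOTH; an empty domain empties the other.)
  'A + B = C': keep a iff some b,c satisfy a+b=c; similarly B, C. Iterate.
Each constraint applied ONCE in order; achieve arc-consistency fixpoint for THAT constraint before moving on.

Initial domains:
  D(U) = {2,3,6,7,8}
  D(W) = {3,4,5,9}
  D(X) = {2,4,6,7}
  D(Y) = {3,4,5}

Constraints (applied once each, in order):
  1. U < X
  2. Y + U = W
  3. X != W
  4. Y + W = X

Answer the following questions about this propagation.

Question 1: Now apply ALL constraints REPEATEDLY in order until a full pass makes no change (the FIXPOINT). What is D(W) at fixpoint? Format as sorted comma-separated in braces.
Answer: {}

Derivation:
pass 0 (initial): D(W)={3,4,5,9}
pass 1: U {2,3,6,7,8}->{2,6}; W {3,4,5,9}->{}; X {2,4,6,7}->{}; Y {3,4,5}->{}
pass 2: U {2,6}->{}
pass 3: no change
Fixpoint after 3 passes: D(W) = {}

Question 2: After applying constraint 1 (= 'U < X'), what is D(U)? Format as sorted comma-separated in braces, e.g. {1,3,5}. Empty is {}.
Answer: {2,3,6}

Derivation:
Constraint 1 (U < X) on D(U)={2,3,6,7,8} D(X)={2,4,6,7}: U {2,3,6,7,8}->{2,3,6}; X {2,4,6,7}->{4,6,7}
So after constraint 1: D(U) = {2,3,6}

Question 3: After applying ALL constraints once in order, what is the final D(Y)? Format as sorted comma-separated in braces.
Answer: {}

Derivation:
Constraint 1 (U < X) on D(U)={2,3,6,7,8} D(X)={2,4,6,7}: U {2,3,6,7,8}->{2,3,6}; X {2,4,6,7}->{4,6,7}
Constraint 2 (Y + U = W) on D(Y)={3,4,5} D(U)={2,3,6} D(W)={3,4,5,9}: Y {3,4,5}->{3}; U {2,3,6}->{2,6}; W {3,4,5,9}->{5,9}
Constraint 3 (X != W) on D(X)={4,6,7} D(W)={5,9}: no change
Constraint 4 (Y + W = X) on D(Y)={3} D(W)={5,9} D(X)={4,6,7}: Y {3}->{}; W {5,9}->{}; X {4,6,7}->{}
So after all 4 constraints: D(Y) = {}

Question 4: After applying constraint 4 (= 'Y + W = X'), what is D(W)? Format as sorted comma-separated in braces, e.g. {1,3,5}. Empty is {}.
Answer: {}

Derivation:
Constraint 1 (U < X) on D(U)={2,3,6,7,8} D(X)={2,4,6,7}: U {2,3,6,7,8}->{2,3,6}; X {2,4,6,7}->{4,6,7}
Constraint 2 (Y + U = W) on D(Y)={3,4,5} D(U)={2,3,6} D(W)={3,4,5,9}: Y {3,4,5}->{3}; U {2,3,6}->{2,6}; W {3,4,5,9}->{5,9}
Constraint 3 (X != W) on D(X)={4,6,7} D(W)={5,9}: no change
Constraint 4 (Y + W = X) on D(Y)={3} D(W)={5,9} D(X)={4,6,7}: Y {3}->{}; W {5,9}->{}; X {4,6,7}->{}
So after constraint 4: D(W) = {}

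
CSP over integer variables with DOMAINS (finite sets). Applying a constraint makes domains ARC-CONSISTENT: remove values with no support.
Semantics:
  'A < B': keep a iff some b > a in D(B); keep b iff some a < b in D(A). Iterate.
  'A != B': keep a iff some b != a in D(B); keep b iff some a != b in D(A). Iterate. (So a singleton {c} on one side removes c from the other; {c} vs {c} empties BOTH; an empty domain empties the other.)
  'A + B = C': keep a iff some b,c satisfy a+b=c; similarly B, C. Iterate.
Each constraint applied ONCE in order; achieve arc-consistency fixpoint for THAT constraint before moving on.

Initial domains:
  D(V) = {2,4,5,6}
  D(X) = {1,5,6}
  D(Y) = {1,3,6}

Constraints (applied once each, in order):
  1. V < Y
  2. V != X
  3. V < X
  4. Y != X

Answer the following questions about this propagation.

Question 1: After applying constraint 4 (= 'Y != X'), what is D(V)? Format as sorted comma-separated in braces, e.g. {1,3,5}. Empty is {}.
Constraint 1 (V < Y) on D(V)={2,4,5,6} D(Y)={1,3,6}: V {2,4,5,6}->{2,4,5}; Y {1,3,6}->{3,6}
Constraint 2 (V != X) on D(V)={2,4,5} D(X)={1,5,6}: no change
Constraint 3 (V < X) on D(V)={2,4,5} D(X)={1,5,6}: X {1,5,6}->{5,6}
Constraint 4 (Y != X) on D(Y)={3,6} D(X)={5,6}: no change
So after constraint 4: D(V) = {2,4,5}

Answer: {2,4,5}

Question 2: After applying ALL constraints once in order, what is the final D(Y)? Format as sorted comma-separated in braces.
Answer: {3,6}

Derivation:
Constraint 1 (V < Y) on D(V)={2,4,5,6} D(Y)={1,3,6}: V {2,4,5,6}->{2,4,5}; Y {1,3,6}->{3,6}
Constraint 2 (V != X) on D(V)={2,4,5} D(X)={1,5,6}: no change
Constraint 3 (V < X) on D(V)={2,4,5} D(X)={1,5,6}: X {1,5,6}->{5,6}
Constraint 4 (Y != X) on D(Y)={3,6} D(X)={5,6}: no change
So after all 4 constraints: D(Y) = {3,6}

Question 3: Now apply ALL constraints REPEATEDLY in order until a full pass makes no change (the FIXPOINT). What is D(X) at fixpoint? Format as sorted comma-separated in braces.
pass 0 (initial): D(X)={1,5,6}
pass 1: V {2,4,5,6}->{2,4,5}; X {1,5,6}->{5,6}; Y {1,3,6}->{3,6}
pass 2: no change
Fixpoint after 2 passes: D(X) = {5,6}

Answer: {5,6}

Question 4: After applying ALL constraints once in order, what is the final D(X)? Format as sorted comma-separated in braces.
Answer: {5,6}

Derivation:
Constraint 1 (V < Y) on D(V)={2,4,5,6} D(Y)={1,3,6}: V {2,4,5,6}->{2,4,5}; Y {1,3,6}->{3,6}
Constraint 2 (V != X) on D(V)={2,4,5} D(X)={1,5,6}: no change
Constraint 3 (V < X) on D(V)={2,4,5} D(X)={1,5,6}: X {1,5,6}->{5,6}
Constraint 4 (Y != X) on D(Y)={3,6} D(X)={5,6}: no change
So after all 4 constraints: D(X) = {5,6}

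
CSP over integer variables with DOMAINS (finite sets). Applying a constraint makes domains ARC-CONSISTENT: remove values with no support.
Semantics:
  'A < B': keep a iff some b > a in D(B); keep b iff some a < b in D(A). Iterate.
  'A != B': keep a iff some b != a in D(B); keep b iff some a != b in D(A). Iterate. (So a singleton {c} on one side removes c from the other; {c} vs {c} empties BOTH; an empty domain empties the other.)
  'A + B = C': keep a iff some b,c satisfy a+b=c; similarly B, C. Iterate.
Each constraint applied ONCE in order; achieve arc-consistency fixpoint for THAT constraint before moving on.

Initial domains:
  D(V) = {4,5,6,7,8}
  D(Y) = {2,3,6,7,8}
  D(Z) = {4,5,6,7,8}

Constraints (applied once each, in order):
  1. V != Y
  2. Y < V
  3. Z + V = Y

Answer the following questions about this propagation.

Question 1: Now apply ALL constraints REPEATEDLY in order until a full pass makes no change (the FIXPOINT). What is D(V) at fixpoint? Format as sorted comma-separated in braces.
pass 0 (initial): D(V)={4,5,6,7,8}
pass 1: V {4,5,6,7,8}->{}; Y {2,3,6,7,8}->{}; Z {4,5,6,7,8}->{}
pass 2: no change
Fixpoint after 2 passes: D(V) = {}

Answer: {}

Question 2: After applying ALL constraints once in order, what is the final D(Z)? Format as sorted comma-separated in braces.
Constraint 1 (V != Y) on D(V)={4,5,6,7,8} D(Y)={2,3,6,7,8}: no change
Constraint 2 (Y < V) on D(Y)={2,3,6,7,8} D(V)={4,5,6,7,8}: Y {2,3,6,7,8}->{2,3,6,7}
Constraint 3 (Z + V = Y) on D(Z)={4,5,6,7,8} D(V)={4,5,6,7,8} D(Y)={2,3,6,7}: Z {4,5,6,7,8}->{}; V {4,5,6,7,8}->{}; Y {2,3,6,7}->{}
So after all 3 constraints: D(Z) = {}

Answer: {}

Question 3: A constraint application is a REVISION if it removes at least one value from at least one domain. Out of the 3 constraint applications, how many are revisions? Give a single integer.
Answer: 2

Derivation:
Constraint 1 (V != Y) on D(V)={4,5,6,7,8} D(Y)={2,3,6,7,8}: no change => not a revision
Constraint 2 (Y < V) on D(Y)={2,3,6,7,8} D(V)={4,5,6,7,8}: Y {2,3,6,7,8}->{2,3,6,7} => REVISION
Constraint 3 (Z + V = Y) on D(Z)={4,5,6,7,8} D(V)={4,5,6,7,8} D(Y)={2,3,6,7}: Z {4,5,6,7,8}->{}; V {4,5,6,7,8}->{}; Y {2,3,6,7}->{} => REVISION
Total revisions = 2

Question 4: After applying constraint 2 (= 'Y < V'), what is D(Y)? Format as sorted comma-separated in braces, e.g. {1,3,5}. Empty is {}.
Answer: {2,3,6,7}

Derivation:
Constraint 1 (V != Y) on D(V)={4,5,6,7,8} D(Y)={2,3,6,7,8}: no change
Constraint 2 (Y < V) on D(Y)={2,3,6,7,8} D(V)={4,5,6,7,8}: Y {2,3,6,7,8}->{2,3,6,7}
So after constraint 2: D(Y) = {2,3,6,7}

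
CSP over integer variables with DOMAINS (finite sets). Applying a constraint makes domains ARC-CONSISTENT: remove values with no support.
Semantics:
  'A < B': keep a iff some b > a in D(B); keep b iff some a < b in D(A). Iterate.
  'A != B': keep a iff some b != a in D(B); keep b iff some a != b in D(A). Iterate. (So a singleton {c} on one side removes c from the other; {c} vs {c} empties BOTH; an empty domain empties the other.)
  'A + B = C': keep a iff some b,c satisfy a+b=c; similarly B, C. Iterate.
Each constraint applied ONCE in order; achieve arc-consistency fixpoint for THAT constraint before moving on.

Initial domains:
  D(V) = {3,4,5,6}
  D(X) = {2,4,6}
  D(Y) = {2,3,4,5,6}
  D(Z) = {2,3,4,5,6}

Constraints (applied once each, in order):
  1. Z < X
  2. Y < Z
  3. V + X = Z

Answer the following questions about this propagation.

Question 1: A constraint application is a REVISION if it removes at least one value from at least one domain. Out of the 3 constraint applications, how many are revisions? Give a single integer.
Constraint 1 (Z < X) on D(Z)={2,3,4,5,6} D(X)={2,4,6}: Z {2,3,4,5,6}->{2,3,4,5}; X {2,4,6}->{4,6} => REVISION
Constraint 2 (Y < Z) on D(Y)={2,3,4,5,6} D(Z)={2,3,4,5}: Y {2,3,4,5,6}->{2,3,4}; Z {2,3,4,5}->{3,4,5} => REVISION
Constraint 3 (V + X = Z) on D(V)={3,4,5,6} D(X)={4,6} D(Z)={3,4,5}: V {3,4,5,6}->{}; X {4,6}->{}; Z {3,4,5}->{} => REVISION
Total revisions = 3

Answer: 3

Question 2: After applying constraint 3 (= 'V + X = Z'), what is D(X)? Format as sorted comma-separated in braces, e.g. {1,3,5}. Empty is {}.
Answer: {}

Derivation:
Constraint 1 (Z < X) on D(Z)={2,3,4,5,6} D(X)={2,4,6}: Z {2,3,4,5,6}->{2,3,4,5}; X {2,4,6}->{4,6}
Constraint 2 (Y < Z) on D(Y)={2,3,4,5,6} D(Z)={2,3,4,5}: Y {2,3,4,5,6}->{2,3,4}; Z {2,3,4,5}->{3,4,5}
Constraint 3 (V + X = Z) on D(V)={3,4,5,6} D(X)={4,6} D(Z)={3,4,5}: V {3,4,5,6}->{}; X {4,6}->{}; Z {3,4,5}->{}
So after constraint 3: D(X) = {}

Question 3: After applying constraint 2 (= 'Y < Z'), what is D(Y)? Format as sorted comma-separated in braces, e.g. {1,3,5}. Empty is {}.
Constraint 1 (Z < X) on D(Z)={2,3,4,5,6} D(X)={2,4,6}: Z {2,3,4,5,6}->{2,3,4,5}; X {2,4,6}->{4,6}
Constraint 2 (Y < Z) on D(Y)={2,3,4,5,6} D(Z)={2,3,4,5}: Y {2,3,4,5,6}->{2,3,4}; Z {2,3,4,5}->{3,4,5}
So after constraint 2: D(Y) = {2,3,4}

Answer: {2,3,4}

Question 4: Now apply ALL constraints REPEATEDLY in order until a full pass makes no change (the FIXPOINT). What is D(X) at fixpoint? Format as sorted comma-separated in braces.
Answer: {}

Derivation:
pass 0 (initial): D(X)={2,4,6}
pass 1: V {3,4,5,6}->{}; X {2,4,6}->{}; Y {2,3,4,5,6}->{2,3,4}; Z {2,3,4,5,6}->{}
pass 2: Y {2,3,4}->{}
pass 3: no change
Fixpoint after 3 passes: D(X) = {}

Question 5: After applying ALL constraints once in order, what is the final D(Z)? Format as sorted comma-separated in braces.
Constraint 1 (Z < X) on D(Z)={2,3,4,5,6} D(X)={2,4,6}: Z {2,3,4,5,6}->{2,3,4,5}; X {2,4,6}->{4,6}
Constraint 2 (Y < Z) on D(Y)={2,3,4,5,6} D(Z)={2,3,4,5}: Y {2,3,4,5,6}->{2,3,4}; Z {2,3,4,5}->{3,4,5}
Constraint 3 (V + X = Z) on D(V)={3,4,5,6} D(X)={4,6} D(Z)={3,4,5}: V {3,4,5,6}->{}; X {4,6}->{}; Z {3,4,5}->{}
So after all 3 constraints: D(Z) = {}

Answer: {}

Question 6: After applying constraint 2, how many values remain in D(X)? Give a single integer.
Constraint 1 (Z < X) on D(Z)={2,3,4,5,6} D(X)={2,4,6}: Z {2,3,4,5,6}->{2,3,4,5}; X {2,4,6}->{4,6}
Constraint 2 (Y < Z) on D(Y)={2,3,4,5,6} D(Z)={2,3,4,5}: Y {2,3,4,5,6}->{2,3,4}; Z {2,3,4,5}->{3,4,5}
So after constraint 2: D(X)={4,6}, size = 2

Answer: 2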